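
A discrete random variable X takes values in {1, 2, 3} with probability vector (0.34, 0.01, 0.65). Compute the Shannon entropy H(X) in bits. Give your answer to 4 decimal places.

0.9996 bits

H(X) = −Σ p·log₂ p.
  −(0.34)·log₂(0.34) = 0.52917
  −(0.01)·log₂(0.01) = 0.06644
  −(0.65)·log₂(0.65) = 0.40397
Sum: 0.52917 + 0.06644 + 0.40397 = 0.9996 bits.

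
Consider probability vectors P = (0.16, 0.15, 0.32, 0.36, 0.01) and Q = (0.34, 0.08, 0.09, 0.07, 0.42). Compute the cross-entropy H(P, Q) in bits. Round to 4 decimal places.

H(P,Q) = −Σ p·log₂ q.
  −0.16·log₂(0.34) = 0.24902
  −0.15·log₂(0.08) = 0.54658
  −0.32·log₂(0.09) = 1.11166
  −0.36·log₂(0.07) = 1.38114
  −0.01·log₂(0.42) = 0.01252
H(P,Q) = 3.3009 bits.

3.3009 bits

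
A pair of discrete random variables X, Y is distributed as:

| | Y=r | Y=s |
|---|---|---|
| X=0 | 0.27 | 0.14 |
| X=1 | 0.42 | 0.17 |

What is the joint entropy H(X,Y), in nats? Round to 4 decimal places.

H(X,Y) = −Σ p(x,y)·ln p(x,y) over all 4 cells.
  cell (0,r): −0.27·ln0.27 = 0.35352
  cell (0,s): −0.14·ln0.14 = 0.27526
  cell (1,r): −0.42·ln0.42 = 0.36435
  cell (1,s): −0.17·ln0.17 = 0.30123
Sum = 1.2944 nats.

1.2944 nats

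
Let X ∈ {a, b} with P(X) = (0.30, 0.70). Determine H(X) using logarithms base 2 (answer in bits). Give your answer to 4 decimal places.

H(X) = −Σ p·log₂ p.
  −(0.30)·log₂(0.30) = 0.52109
  −(0.70)·log₂(0.70) = 0.36020
Sum: 0.52109 + 0.36020 = 0.8813 bits.

0.8813 bits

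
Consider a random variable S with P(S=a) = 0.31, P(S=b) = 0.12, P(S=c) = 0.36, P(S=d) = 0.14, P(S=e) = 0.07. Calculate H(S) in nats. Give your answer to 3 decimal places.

H(S) = −Σ p·ln p.
  −(0.31)·ln(0.31) = 0.3631
  −(0.12)·ln(0.12) = 0.2544
  −(0.36)·ln(0.36) = 0.3678
  −(0.14)·ln(0.14) = 0.2753
  −(0.07)·ln(0.07) = 0.1861
Sum: 0.3631 + 0.2544 + 0.3678 + 0.2753 + 0.1861 = 1.447 nats.

1.447 nats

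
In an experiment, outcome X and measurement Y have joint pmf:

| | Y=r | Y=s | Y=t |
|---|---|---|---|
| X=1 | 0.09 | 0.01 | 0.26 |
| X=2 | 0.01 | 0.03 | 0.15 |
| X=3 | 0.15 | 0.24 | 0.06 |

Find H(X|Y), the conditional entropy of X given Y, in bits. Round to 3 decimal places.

1.135 bits

Chain rule: H(X|Y) = H(X,Y) − H(Y).
Marginals: p(X) = (0.3600, 0.1900, 0.4500), p(Y) = (0.2500, 0.2800, 0.4700).
H(X,Y) = 2.6613 bits; H(Y) = 1.5262 bits.
H(X|Y) = 2.6613 − 1.5262 = 1.135 bits.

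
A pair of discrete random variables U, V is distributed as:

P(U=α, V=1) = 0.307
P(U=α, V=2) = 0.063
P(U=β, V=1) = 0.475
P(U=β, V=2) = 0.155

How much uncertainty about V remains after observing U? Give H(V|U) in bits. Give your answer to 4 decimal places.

0.7507 bits

Marginals: p(U) = (0.3700, 0.6300), p(V) = (0.7820, 0.2180).
H(V|U) = Σ p(U) · H(V|U=·).
  U=α: p=0.3700, H(V|U=α) = 0.6583
  U=β: p=0.6300, H(V|U=β) = 0.8049
Weighted sum = 0.7507 bits.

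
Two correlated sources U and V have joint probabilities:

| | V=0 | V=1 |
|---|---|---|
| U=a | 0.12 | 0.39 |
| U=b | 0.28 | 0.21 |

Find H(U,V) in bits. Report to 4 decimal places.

1.8839 bits

H(U,V) = −Σ p(x,y)·log₂ p(x,y) over all 4 cells.
  cell (a,0): −0.12·log₂0.12 = 0.36707
  cell (a,1): −0.39·log₂0.39 = 0.52980
  cell (b,0): −0.28·log₂0.28 = 0.51422
  cell (b,1): −0.21·log₂0.21 = 0.47282
Sum = 1.8839 bits.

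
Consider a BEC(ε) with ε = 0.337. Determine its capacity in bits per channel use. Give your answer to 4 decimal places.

0.6630 bits

Binary erasure channel: capacity C = 1 − ε.
C = 1 − 0.337 = 0.6630 bits per channel use.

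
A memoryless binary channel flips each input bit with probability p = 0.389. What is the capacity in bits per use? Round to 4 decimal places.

0.0358 bits

Binary symmetric channel: C = 1 − h₂(ε) where h₂ is the binary entropy function.
h₂(0.389) = −0.389·log₂0.389 − 0.611·log₂0.611 = 0.9642.
C = 1 − 0.9642 = 0.0358 bits per channel use.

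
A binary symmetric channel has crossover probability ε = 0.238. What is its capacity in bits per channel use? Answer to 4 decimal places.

0.2083 bits

Binary symmetric channel: C = 1 − h₂(ε) where h₂ is the binary entropy function.
h₂(0.238) = −0.238·log₂0.238 − 0.762·log₂0.762 = 0.7917.
C = 1 − 0.7917 = 0.2083 bits per channel use.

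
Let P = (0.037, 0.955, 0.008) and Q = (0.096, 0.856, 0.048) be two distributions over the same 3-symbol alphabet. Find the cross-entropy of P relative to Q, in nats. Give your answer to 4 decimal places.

0.2595 nats

H(P,Q) = −Σ p·ln q.
  −0.037·ln(0.096) = 0.08671
  −0.955·ln(0.856) = 0.14849
  −0.008·ln(0.048) = 0.02429
H(P,Q) = 0.2595 nats.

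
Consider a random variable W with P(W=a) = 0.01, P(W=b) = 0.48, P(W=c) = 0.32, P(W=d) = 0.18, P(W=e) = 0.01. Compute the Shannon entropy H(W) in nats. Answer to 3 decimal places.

H(W) = −Σ p·ln p.
  −(0.01)·ln(0.01) = 0.0461
  −(0.48)·ln(0.48) = 0.3523
  −(0.32)·ln(0.32) = 0.3646
  −(0.18)·ln(0.18) = 0.3087
  −(0.01)·ln(0.01) = 0.0461
Sum: 0.0461 + 0.3523 + 0.3646 + 0.3087 + 0.0461 = 1.118 nats.

1.118 nats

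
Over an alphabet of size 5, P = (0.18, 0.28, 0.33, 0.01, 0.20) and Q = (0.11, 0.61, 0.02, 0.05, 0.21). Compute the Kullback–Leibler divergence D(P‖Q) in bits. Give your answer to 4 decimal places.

1.1107 bits

D(P‖Q) = Σ p·log₂(p/q).
  0.18·log₂(0.18/0.11) = 0.12789
  0.28·log₂(0.28/0.61) = -0.31455
  0.33·log₂(0.33/0.02) = 1.33465
  0.01·log₂(0.01/0.05) = -0.02322
  0.20·log₂(0.20/0.21) = -0.01408
D(P‖Q) = 1.1107 bits.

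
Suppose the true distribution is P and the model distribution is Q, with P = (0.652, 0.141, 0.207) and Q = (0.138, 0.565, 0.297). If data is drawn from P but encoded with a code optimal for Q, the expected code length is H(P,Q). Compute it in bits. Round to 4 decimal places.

H(P,Q) = −Σ p·log₂ q.
  −0.652·log₂(0.138) = 1.86293
  −0.141·log₂(0.565) = 0.11614
  −0.207·log₂(0.297) = 0.36255
H(P,Q) = 2.3416 bits.

2.3416 bits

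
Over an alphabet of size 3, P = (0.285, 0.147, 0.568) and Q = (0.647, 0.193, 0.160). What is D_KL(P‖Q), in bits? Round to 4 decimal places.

0.6434 bits

D(P‖Q) = Σ p·log₂(p/q).
  0.285·log₂(0.285/0.647) = -0.33710
  0.147·log₂(0.147/0.193) = -0.05774
  0.568·log₂(0.568/0.160) = 1.03820
D(P‖Q) = 0.6434 bits.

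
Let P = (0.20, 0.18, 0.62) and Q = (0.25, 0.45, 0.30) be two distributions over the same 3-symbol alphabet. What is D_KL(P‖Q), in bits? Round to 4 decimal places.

0.3470 bits

D(P‖Q) = Σ p·log₂(p/q).
  0.20·log₂(0.20/0.25) = -0.06439
  0.18·log₂(0.18/0.45) = -0.23795
  0.62·log₂(0.62/0.30) = 0.64933
D(P‖Q) = 0.3470 bits.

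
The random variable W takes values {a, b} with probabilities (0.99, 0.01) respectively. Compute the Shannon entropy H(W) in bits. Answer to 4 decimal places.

0.0808 bits

H(W) = −Σ p·log₂ p.
  −(0.99)·log₂(0.99) = 0.01435
  −(0.01)·log₂(0.01) = 0.06644
Sum: 0.01435 + 0.06644 = 0.0808 bits.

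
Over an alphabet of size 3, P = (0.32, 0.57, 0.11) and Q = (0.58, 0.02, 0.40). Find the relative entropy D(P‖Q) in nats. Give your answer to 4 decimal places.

D(P‖Q) = Σ p·ln(p/q).
  0.32·ln(0.32/0.58) = -0.19031
  0.57·ln(0.57/0.02) = 1.90945
  0.11·ln(0.11/0.40) = -0.14201
D(P‖Q) = 1.5771 nats.

1.5771 nats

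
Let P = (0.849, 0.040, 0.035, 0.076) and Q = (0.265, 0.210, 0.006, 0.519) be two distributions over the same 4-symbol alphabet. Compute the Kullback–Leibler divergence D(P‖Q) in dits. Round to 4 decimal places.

0.3639 dits

D(P‖Q) = Σ p·log₁₀(p/q).
  0.849·log₁₀(0.849/0.265) = 0.42931
  0.040·log₁₀(0.040/0.210) = -0.02881
  0.035·log₁₀(0.035/0.006) = 0.02681
  0.076·log₁₀(0.076/0.519) = -0.06341
D(P‖Q) = 0.3639 dits.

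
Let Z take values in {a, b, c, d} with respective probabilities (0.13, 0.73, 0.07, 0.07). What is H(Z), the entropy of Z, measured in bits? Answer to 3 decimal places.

H(Z) = −Σ p·log₂ p.
  −(0.13)·log₂(0.13) = 0.3826
  −(0.73)·log₂(0.73) = 0.3314
  −(0.07)·log₂(0.07) = 0.2686
  −(0.07)·log₂(0.07) = 0.2686
Sum: 0.3826 + 0.3314 + 0.2686 + 0.2686 = 1.251 bits.

1.251 bits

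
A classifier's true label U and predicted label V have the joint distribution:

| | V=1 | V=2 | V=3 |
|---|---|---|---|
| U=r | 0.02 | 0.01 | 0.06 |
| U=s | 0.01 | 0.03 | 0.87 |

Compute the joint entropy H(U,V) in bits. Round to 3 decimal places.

0.816 bits

H(U,V) = −Σ p(x,y)·log₂ p(x,y) over all 6 cells.
  cell (r,1): −0.02·log₂0.02 = 0.1129
  cell (r,2): −0.01·log₂0.01 = 0.0664
  cell (r,3): −0.06·log₂0.06 = 0.2435
  cell (s,1): −0.01·log₂0.01 = 0.0664
  cell (s,2): −0.03·log₂0.03 = 0.1518
  cell (s,3): −0.87·log₂0.87 = 0.1748
Sum = 0.816 bits.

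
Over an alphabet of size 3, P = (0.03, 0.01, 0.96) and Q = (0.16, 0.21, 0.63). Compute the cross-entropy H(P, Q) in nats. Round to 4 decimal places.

0.5141 nats

H(P,Q) = −Σ p·ln q.
  −0.03·ln(0.16) = 0.05498
  −0.01·ln(0.21) = 0.01561
  −0.96·ln(0.63) = 0.44355
H(P,Q) = 0.5141 nats.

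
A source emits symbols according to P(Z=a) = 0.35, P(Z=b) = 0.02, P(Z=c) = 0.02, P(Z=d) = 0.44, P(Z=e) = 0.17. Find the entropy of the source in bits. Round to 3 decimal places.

H(Z) = −Σ p·log₂ p.
  −(0.35)·log₂(0.35) = 0.5301
  −(0.02)·log₂(0.02) = 0.1129
  −(0.02)·log₂(0.02) = 0.1129
  −(0.44)·log₂(0.44) = 0.5211
  −(0.17)·log₂(0.17) = 0.4346
Sum: 0.5301 + 0.1129 + 0.1129 + 0.5211 + 0.4346 = 1.712 bits.

1.712 bits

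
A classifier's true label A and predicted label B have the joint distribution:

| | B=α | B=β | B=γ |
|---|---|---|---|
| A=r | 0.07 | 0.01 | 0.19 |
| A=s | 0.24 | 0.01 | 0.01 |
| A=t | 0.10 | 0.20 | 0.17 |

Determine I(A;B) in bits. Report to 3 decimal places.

0.418 bits

Marginals: p(A) = (0.2700, 0.2600, 0.4700), p(B) = (0.4100, 0.2200, 0.3700).
I(A;B) = Σ p(x,y)·log₂[p(x,y)/(p(x)p(y))].
  (r,α): 0.07·log₂(0.6323) = -0.0463
  (r,β): 0.01·log₂(0.1684) = -0.0257
  (r,γ): 0.19·log₂(1.9019) = 0.1762
  (s,α): 0.24·log₂(2.2514) = 0.2810
  (s,β): 0.01·log₂(0.1748) = -0.0252
  (s,γ): 0.01·log₂(0.1040) = -0.0327
  (t,α): 0.10·log₂(0.5189) = -0.0946
  (t,β): 0.20·log₂(1.9342) = 0.1904
  (t,γ): 0.17·log₂(0.9776) = -0.0056
Sum = 0.418 bits.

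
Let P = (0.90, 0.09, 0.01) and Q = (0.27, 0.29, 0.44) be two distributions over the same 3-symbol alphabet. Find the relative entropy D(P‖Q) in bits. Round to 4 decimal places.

D(P‖Q) = Σ p·log₂(p/q).
  0.90·log₂(0.90/0.27) = 1.56327
  0.09·log₂(0.09/0.29) = -0.15193
  0.01·log₂(0.01/0.44) = -0.05459
D(P‖Q) = 1.3567 bits.

1.3567 bits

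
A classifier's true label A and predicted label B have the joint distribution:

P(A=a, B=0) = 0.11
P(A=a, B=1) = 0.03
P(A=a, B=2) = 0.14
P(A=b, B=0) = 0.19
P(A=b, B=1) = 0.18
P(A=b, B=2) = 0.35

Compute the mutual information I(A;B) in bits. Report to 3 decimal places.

Marginals: p(A) = (0.2800, 0.7200), p(B) = (0.3000, 0.2100, 0.4900).
I(A;B) = H(A) + H(B) − H(A,B).
H(A) = 0.8555, H(B) = 1.4982, H(A,B) = 2.3298.
I(A;B) = 0.8555 + 1.4982 − 2.3298 = 0.024 bits.

0.024 bits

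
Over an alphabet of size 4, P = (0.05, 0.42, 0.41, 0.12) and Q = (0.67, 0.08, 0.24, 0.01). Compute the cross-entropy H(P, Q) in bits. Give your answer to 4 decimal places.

3.2007 bits

H(P,Q) = −Σ p·log₂ q.
  −0.05·log₂(0.67) = 0.02889
  −0.42·log₂(0.08) = 1.53042
  −0.41·log₂(0.24) = 0.84415
  −0.12·log₂(0.01) = 0.79726
H(P,Q) = 3.2007 bits.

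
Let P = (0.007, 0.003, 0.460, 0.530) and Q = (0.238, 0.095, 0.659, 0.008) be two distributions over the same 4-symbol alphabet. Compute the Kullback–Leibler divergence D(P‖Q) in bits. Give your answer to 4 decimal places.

D(P‖Q) = Σ p·log₂(p/q).
  0.007·log₂(0.007/0.238) = -0.03561
  0.003·log₂(0.003/0.095) = -0.01495
  0.460·log₂(0.460/0.659) = -0.23858
  0.530·log₂(0.530/0.008) = 3.20642
D(P‖Q) = 2.9173 bits.

2.9173 bits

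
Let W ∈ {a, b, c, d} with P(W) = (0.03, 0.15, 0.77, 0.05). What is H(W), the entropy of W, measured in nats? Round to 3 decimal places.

0.741 nats

H(W) = −Σ p·ln p.
  −(0.03)·ln(0.03) = 0.1052
  −(0.15)·ln(0.15) = 0.2846
  −(0.77)·ln(0.77) = 0.2013
  −(0.05)·ln(0.05) = 0.1498
Sum: 0.1052 + 0.2846 + 0.2013 + 0.1498 = 0.741 nats.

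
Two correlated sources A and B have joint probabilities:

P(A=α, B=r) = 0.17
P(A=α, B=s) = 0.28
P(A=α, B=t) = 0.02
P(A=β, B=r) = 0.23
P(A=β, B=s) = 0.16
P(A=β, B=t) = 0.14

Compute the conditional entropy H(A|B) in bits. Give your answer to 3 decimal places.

Marginals: p(A) = (0.4700, 0.5300), p(B) = (0.4000, 0.4400, 0.1600).
H(A|B) = Σ p(B) · H(A|B=·).
  B=r: p=0.4000, H(A|B=r) = 0.9837
  B=s: p=0.4400, H(A|B=s) = 0.9457
  B=t: p=0.1600, H(A|B=t) = 0.5436
Weighted sum = 0.897 bits.

0.897 bits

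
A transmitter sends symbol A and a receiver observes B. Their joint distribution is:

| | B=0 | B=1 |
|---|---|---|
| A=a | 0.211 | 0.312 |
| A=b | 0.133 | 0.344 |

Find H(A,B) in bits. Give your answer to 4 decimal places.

1.9146 bits

H(A,B) = −Σ p(x,y)·log₂ p(x,y) over all 4 cells.
  cell (a,0): −0.211·log₂0.211 = 0.47363
  cell (a,1): −0.312·log₂0.312 = 0.52428
  cell (b,0): −0.133·log₂0.133 = 0.38710
  cell (b,1): −0.344·log₂0.344 = 0.52959
Sum = 1.9146 bits.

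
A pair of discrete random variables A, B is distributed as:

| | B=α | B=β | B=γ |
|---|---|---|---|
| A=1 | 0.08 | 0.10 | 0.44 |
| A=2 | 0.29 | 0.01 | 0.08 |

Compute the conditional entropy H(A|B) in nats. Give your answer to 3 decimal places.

Chain rule: H(A|B) = H(A,B) − H(B).
Marginals: p(A) = (0.6200, 0.3800), p(B) = (0.3700, 0.1100, 0.5200).
H(A,B) = 1.4006 nats; H(B) = 0.9507 nats.
H(A|B) = 1.4006 − 0.9507 = 0.450 nats.

0.450 nats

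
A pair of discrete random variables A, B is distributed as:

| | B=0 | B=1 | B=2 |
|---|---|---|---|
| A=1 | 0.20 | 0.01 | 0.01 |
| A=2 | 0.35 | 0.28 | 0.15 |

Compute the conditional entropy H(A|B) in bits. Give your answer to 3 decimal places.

0.637 bits

Chain rule: H(A|B) = H(A,B) − H(B).
Marginals: p(A) = (0.2200, 0.7800), p(B) = (0.5500, 0.2900, 0.1600).
H(A,B) = 2.0521 bits; H(B) = 1.4153 bits.
H(A|B) = 2.0521 − 1.4153 = 0.637 bits.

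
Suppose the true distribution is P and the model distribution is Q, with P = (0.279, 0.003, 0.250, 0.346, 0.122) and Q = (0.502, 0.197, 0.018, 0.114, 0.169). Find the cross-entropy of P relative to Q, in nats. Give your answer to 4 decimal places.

H(P,Q) = −Σ p·ln q.
  −0.279·ln(0.502) = 0.19227
  −0.003·ln(0.197) = 0.00487
  −0.250·ln(0.018) = 1.00435
  −0.346·ln(0.114) = 0.75136
  −0.122·ln(0.169) = 0.21690
H(P,Q) = 2.1698 nats.

2.1698 nats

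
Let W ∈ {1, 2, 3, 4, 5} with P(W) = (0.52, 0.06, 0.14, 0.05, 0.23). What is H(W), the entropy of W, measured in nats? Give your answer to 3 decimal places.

H(W) = −Σ p·ln p.
  −(0.52)·ln(0.52) = 0.3400
  −(0.06)·ln(0.06) = 0.1688
  −(0.14)·ln(0.14) = 0.2753
  −(0.05)·ln(0.05) = 0.1498
  −(0.23)·ln(0.23) = 0.3380
Sum: 0.3400 + 0.1688 + 0.2753 + 0.1498 + 0.3380 = 1.272 nats.

1.272 nats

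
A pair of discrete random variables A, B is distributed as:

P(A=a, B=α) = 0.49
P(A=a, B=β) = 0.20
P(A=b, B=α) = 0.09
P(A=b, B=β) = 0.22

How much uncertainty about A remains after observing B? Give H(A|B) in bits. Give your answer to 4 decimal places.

0.7804 bits

Chain rule: H(A|B) = H(A,B) − H(B).
Marginals: p(A) = (0.6900, 0.3100), p(B) = (0.5800, 0.4200).
H(A,B) = 1.7619 bits; H(B) = 0.9815 bits.
H(A|B) = 1.7619 − 0.9815 = 0.7804 bits.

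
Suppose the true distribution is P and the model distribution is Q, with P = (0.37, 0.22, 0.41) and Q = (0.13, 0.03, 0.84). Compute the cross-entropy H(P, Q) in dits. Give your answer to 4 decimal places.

H(P,Q) = −Σ p·log₁₀ q.
  −0.37·log₁₀(0.13) = 0.32784
  −0.22·log₁₀(0.03) = 0.33503
  −0.41·log₁₀(0.84) = 0.03105
H(P,Q) = 0.6939 dits.

0.6939 dits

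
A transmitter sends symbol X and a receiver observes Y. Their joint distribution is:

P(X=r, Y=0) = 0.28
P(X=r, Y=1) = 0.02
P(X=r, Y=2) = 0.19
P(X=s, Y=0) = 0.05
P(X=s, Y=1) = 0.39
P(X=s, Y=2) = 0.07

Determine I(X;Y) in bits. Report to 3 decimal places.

0.463 bits

Marginals: p(X) = (0.4900, 0.5100), p(Y) = (0.3300, 0.4100, 0.2600).
I(X;Y) = H(X) + H(Y) − H(X,Y).
H(X) = 0.9997, H(Y) = 1.5605, H(X,Y) = 2.0968.
I(X;Y) = 0.9997 + 1.5605 − 2.0968 = 0.463 bits.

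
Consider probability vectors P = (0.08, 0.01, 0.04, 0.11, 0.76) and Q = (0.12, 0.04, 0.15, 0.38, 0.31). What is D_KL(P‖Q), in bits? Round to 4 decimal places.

0.6434 bits

D(P‖Q) = Σ p·log₂(p/q).
  0.08·log₂(0.08/0.12) = -0.04680
  0.01·log₂(0.01/0.04) = -0.02000
  0.04·log₂(0.04/0.15) = -0.07628
  0.11·log₂(0.11/0.38) = -0.19673
  0.76·log₂(0.76/0.31) = 0.98324
D(P‖Q) = 0.6434 bits.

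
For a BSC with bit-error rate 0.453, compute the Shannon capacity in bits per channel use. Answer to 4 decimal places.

Binary symmetric channel: C = 1 − h₂(ε) where h₂ is the binary entropy function.
h₂(0.453) = −0.453·log₂0.453 − 0.547·log₂0.547 = 0.9936.
C = 1 − 0.9936 = 0.0064 bits per channel use.

0.0064 bits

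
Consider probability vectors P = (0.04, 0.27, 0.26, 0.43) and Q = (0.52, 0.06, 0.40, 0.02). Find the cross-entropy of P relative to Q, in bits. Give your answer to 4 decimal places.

H(P,Q) = −Σ p·log₂ q.
  −0.04·log₂(0.52) = 0.03774
  −0.27·log₂(0.06) = 1.09590
  −0.26·log₂(0.40) = 0.34370
  −0.43·log₂(0.02) = 2.42686
H(P,Q) = 3.9042 bits.

3.9042 bits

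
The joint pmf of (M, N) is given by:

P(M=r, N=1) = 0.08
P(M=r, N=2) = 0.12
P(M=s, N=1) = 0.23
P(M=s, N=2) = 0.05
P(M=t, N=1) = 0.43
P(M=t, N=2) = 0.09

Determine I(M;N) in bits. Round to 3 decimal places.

0.097 bits

Marginals: p(M) = (0.2000, 0.2800, 0.5200), p(N) = (0.7400, 0.2600).
I(M;N) = H(M) + H(N) − H(M,N).
H(M) = 1.4692, H(N) = 0.8267, H(M,N) = 2.1986.
I(M;N) = 1.4692 + 0.8267 − 2.1986 = 0.097 bits.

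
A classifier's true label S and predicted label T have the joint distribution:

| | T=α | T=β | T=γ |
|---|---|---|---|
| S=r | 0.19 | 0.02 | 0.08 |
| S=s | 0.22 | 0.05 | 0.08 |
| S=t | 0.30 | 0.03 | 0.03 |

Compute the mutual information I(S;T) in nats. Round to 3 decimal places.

Marginals: p(S) = (0.2900, 0.3500, 0.3600), p(T) = (0.7100, 0.1000, 0.1900).
I(S;T) = H(S) + H(T) − H(S,T).
H(S) = 1.0942, H(T) = 0.7890, H(S,T) = 1.8524.
I(S;T) = 1.0942 + 0.7890 − 1.8524 = 0.031 nats.

0.031 nats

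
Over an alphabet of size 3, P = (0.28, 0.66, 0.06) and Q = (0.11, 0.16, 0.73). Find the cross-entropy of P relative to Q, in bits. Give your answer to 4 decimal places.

2.6638 bits

H(P,Q) = −Σ p·log₂ q.
  −0.28·log₂(0.11) = 0.89164
  −0.66·log₂(0.16) = 1.74495
  −0.06·log₂(0.73) = 0.02724
H(P,Q) = 2.6638 bits.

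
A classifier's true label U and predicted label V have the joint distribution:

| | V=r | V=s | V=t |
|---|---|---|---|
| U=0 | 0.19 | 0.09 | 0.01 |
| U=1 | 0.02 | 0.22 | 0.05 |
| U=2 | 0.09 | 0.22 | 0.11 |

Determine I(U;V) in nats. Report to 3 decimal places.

0.149 nats

Marginals: p(U) = (0.2900, 0.2900, 0.4200), p(V) = (0.3000, 0.5300, 0.1700).
I(U;V) = Σ p(x,y)·ln[p(x,y)/(p(x)p(y))].
  (0,r): 0.19·ln(2.1839) = 0.1484
  (0,s): 0.09·ln(0.5856) = -0.0482
  (0,t): 0.01·ln(0.2028) = -0.0160
  (1,r): 0.02·ln(0.2299) = -0.0294
  (1,s): 0.22·ln(1.4314) = 0.0789
  (1,t): 0.05·ln(1.0142) = 0.0007
  (2,r): 0.09·ln(0.7143) = -0.0303
  (2,s): 0.22·ln(0.9883) = -0.0026
  (2,t): 0.11·ln(1.5406) = 0.0475
Sum = 0.149 nats.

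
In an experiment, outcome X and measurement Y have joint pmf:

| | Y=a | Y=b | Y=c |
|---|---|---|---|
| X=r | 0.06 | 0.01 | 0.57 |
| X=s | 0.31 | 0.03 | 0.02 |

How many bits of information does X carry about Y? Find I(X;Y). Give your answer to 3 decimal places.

Marginals: p(X) = (0.6400, 0.3600), p(Y) = (0.3700, 0.0400, 0.5900).
I(X;Y) = H(X) + H(Y) − H(X,Y).
H(X) = 0.9427, H(Y) = 1.1656, H(X,Y) = 1.5607.
I(X;Y) = 0.9427 + 1.1656 − 1.5607 = 0.548 bits.

0.548 bits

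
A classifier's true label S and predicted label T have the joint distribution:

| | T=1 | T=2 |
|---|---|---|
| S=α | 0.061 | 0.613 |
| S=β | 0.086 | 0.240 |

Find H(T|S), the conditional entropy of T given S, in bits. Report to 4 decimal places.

Marginals: p(S) = (0.6740, 0.3260), p(T) = (0.1470, 0.8530).
H(T|S) = Σ p(S) · H(T|S=·).
  S=α: p=0.6740, H(T|S=α) = 0.4382
  S=β: p=0.3260, H(T|S=β) = 0.8324
Weighted sum = 0.5667 bits.

0.5667 bits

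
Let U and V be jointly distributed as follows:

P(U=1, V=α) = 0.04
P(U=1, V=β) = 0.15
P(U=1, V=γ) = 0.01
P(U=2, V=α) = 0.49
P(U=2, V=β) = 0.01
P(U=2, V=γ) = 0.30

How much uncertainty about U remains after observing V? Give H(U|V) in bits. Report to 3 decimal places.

Chain rule: H(U|V) = H(U,V) − H(V).
Marginals: p(U) = (0.2000, 0.8000), p(V) = (0.5300, 0.1600, 0.3100).
H(U,V) = 1.7545 bits; H(V) = 1.4323 bits.
H(U|V) = 1.7545 − 1.4323 = 0.322 bits.

0.322 bits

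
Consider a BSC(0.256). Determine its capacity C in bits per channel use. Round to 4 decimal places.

Binary symmetric channel: C = 1 − h₂(ε) where h₂ is the binary entropy function.
h₂(0.256) = −0.256·log₂0.256 − 0.744·log₂0.744 = 0.8207.
C = 1 − 0.8207 = 0.1793 bits per channel use.

0.1793 bits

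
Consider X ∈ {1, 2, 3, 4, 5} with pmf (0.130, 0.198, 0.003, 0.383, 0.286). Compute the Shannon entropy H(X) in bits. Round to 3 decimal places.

1.917 bits

H(X) = −Σ p·log₂ p.
  −(0.130)·log₂(0.130) = 0.3826
  −(0.198)·log₂(0.198) = 0.4626
  −(0.003)·log₂(0.003) = 0.0251
  −(0.383)·log₂(0.383) = 0.5303
  −(0.286)·log₂(0.286) = 0.5165
Sum: 0.3826 + 0.4626 + 0.0251 + 0.5303 + 0.5165 = 1.917 bits.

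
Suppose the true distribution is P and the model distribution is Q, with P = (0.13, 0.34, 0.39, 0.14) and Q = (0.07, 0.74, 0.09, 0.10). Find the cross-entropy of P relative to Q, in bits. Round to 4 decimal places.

2.4663 bits

H(P,Q) = −Σ p·log₂ q.
  −0.13·log₂(0.07) = 0.49875
  −0.34·log₂(0.74) = 0.14770
  −0.39·log₂(0.09) = 1.35483
  −0.14·log₂(0.10) = 0.46507
H(P,Q) = 2.4663 bits.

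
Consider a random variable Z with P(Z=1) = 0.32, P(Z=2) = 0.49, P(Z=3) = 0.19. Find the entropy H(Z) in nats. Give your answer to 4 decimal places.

1.0297 nats

H(Z) = −Σ p·ln p.
  −(0.32)·ln(0.32) = 0.36462
  −(0.49)·ln(0.49) = 0.34954
  −(0.19)·ln(0.19) = 0.31554
Sum: 0.36462 + 0.34954 + 0.31554 = 1.0297 nats.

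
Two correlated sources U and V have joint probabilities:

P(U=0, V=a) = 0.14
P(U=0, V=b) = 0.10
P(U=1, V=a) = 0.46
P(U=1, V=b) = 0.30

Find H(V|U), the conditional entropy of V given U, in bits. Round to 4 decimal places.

0.9707 bits

Marginals: p(U) = (0.2400, 0.7600), p(V) = (0.6000, 0.4000).
H(V|U) = Σ p(U) · H(V|U=·).
  U=0: p=0.2400, H(V|U=0) = 0.9799
  U=1: p=0.7600, H(V|U=1) = 0.9678
Weighted sum = 0.9707 bits.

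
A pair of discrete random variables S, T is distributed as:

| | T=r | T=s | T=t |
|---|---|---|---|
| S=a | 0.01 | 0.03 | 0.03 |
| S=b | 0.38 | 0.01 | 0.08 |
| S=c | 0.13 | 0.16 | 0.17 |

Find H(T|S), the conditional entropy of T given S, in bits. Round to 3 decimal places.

1.203 bits

Chain rule: H(T|S) = H(S,T) − H(S).
Marginals: p(S) = (0.0700, 0.4700, 0.4600), p(T) = (0.5200, 0.2000, 0.2800).
H(S,T) = 2.4986 bits; H(S) = 1.2958 bits.
H(T|S) = 2.4986 − 1.2958 = 1.203 bits.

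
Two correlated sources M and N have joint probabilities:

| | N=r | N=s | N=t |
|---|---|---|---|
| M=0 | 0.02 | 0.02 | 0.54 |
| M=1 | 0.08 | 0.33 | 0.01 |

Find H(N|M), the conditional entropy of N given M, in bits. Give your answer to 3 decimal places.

0.610 bits

Marginals: p(M) = (0.5800, 0.4200), p(N) = (0.1000, 0.3500, 0.5500).
H(N|M) = Σ p(M) · H(N|M=·).
  M=0: p=0.5800, H(N|M=0) = 0.4310
  M=1: p=0.4200, H(N|M=1) = 0.8574
Weighted sum = 0.610 bits.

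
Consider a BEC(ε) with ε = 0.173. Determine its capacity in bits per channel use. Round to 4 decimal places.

Binary erasure channel: capacity C = 1 − ε.
C = 1 − 0.173 = 0.8270 bits per channel use.

0.8270 bits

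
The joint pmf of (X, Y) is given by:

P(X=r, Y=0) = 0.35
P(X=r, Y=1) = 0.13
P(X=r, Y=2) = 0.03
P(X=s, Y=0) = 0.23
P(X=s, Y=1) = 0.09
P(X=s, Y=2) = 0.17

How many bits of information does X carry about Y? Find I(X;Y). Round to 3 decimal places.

Marginals: p(X) = (0.5100, 0.4900), p(Y) = (0.5800, 0.2200, 0.2000).
I(X;Y) = Σ p(x,y)·log₂[p(x,y)/(p(x)p(y))].
  (r,0): 0.35·log₂(1.1832) = 0.0850
  (r,1): 0.13·log₂(1.1586) = 0.0276
  (r,2): 0.03·log₂(0.2941) = -0.0530
  (s,0): 0.23·log₂(0.8093) = -0.0702
  (s,1): 0.09·log₂(0.8349) = -0.0234
  (s,2): 0.17·log₂(1.7347) = 0.1351
Sum = 0.101 bits.

0.101 bits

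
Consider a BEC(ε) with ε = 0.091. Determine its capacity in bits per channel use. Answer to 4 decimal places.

0.9090 bits

Binary erasure channel: capacity C = 1 − ε.
C = 1 − 0.091 = 0.9090 bits per channel use.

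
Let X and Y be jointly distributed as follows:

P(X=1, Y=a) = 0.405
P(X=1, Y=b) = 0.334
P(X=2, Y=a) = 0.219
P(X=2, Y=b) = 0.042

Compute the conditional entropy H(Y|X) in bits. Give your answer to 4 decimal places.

0.9002 bits

Marginals: p(X) = (0.7390, 0.2610), p(Y) = (0.6240, 0.3760).
H(Y|X) = Σ p(X) · H(Y|X=·).
  X=1: p=0.7390, H(Y|X=1) = 0.9933
  X=2: p=0.2610, H(Y|X=2) = 0.6365
Weighted sum = 0.9002 bits.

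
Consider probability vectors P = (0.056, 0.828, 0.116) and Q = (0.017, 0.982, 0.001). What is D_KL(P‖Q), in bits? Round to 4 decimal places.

D(P‖Q) = Σ p·log₂(p/q).
  0.056·log₂(0.056/0.017) = 0.09631
  0.828·log₂(0.828/0.982) = -0.20376
  0.116·log₂(0.116/0.001) = 0.79553
D(P‖Q) = 0.6881 bits.

0.6881 bits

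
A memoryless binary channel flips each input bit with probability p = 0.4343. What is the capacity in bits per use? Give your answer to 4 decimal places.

0.0125 bits

Binary symmetric channel: C = 1 − h₂(ε) where h₂ is the binary entropy function.
h₂(0.4343) = −0.4343·log₂0.4343 − 0.5657·log₂0.5657 = 0.9875.
C = 1 − 0.9875 = 0.0125 bits per channel use.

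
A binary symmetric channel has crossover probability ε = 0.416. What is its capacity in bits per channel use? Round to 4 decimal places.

0.0205 bits

Binary symmetric channel: C = 1 − h₂(ε) where h₂ is the binary entropy function.
h₂(0.416) = −0.416·log₂0.416 − 0.584·log₂0.584 = 0.9795.
C = 1 − 0.9795 = 0.0205 bits per channel use.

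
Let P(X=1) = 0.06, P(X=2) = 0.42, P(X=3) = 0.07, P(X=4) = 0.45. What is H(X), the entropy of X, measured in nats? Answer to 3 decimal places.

1.079 nats

H(X) = −Σ p·ln p.
  −(0.06)·ln(0.06) = 0.1688
  −(0.42)·ln(0.42) = 0.3644
  −(0.07)·ln(0.07) = 0.1861
  −(0.45)·ln(0.45) = 0.3593
Sum: 0.1688 + 0.3644 + 0.1861 + 0.3593 = 1.079 nats.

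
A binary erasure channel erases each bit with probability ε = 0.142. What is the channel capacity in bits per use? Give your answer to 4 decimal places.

0.8580 bits

Binary erasure channel: capacity C = 1 − ε.
C = 1 − 0.142 = 0.8580 bits per channel use.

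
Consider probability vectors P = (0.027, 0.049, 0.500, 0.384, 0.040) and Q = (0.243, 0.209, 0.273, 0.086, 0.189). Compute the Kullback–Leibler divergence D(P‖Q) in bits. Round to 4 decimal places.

0.9877 bits

D(P‖Q) = Σ p·log₂(p/q).
  0.027·log₂(0.027/0.243) = -0.08559
  0.049·log₂(0.049/0.209) = -0.10254
  0.500·log₂(0.500/0.273) = 0.43651
  0.384·log₂(0.384/0.086) = 0.82894
  0.040·log₂(0.040/0.189) = -0.08961
D(P‖Q) = 0.9877 bits.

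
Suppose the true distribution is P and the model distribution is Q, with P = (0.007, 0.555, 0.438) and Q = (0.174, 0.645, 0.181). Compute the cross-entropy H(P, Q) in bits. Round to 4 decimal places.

1.4488 bits

H(P,Q) = −Σ p·log₂ q.
  −0.007·log₂(0.174) = 0.01766
  −0.555·log₂(0.645) = 0.35111
  −0.438·log₂(0.181) = 1.08008
H(P,Q) = 1.4488 bits.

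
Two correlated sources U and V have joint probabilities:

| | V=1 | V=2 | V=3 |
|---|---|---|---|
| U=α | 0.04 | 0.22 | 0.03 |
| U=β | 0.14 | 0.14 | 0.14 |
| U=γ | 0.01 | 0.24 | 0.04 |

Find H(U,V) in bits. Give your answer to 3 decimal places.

2.756 bits

H(U,V) = −Σ p(x,y)·log₂ p(x,y) over all 9 cells.
  cell (α,1): −0.04·log₂0.04 = 0.1858
  cell (α,2): −0.22·log₂0.22 = 0.4806
  cell (α,3): −0.03·log₂0.03 = 0.1518
  cell (β,1): −0.14·log₂0.14 = 0.3971
  cell (β,2): −0.14·log₂0.14 = 0.3971
  cell (β,3): −0.14·log₂0.14 = 0.3971
  cell (γ,1): −0.01·log₂0.01 = 0.0664
  cell (γ,2): −0.24·log₂0.24 = 0.4941
  cell (γ,3): −0.04·log₂0.04 = 0.1858
Sum = 2.756 bits.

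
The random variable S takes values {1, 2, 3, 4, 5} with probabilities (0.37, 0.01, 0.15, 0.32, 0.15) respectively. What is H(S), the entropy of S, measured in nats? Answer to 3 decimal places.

1.348 nats

H(S) = −Σ p·ln p.
  −(0.37)·ln(0.37) = 0.3679
  −(0.01)·ln(0.01) = 0.0461
  −(0.15)·ln(0.15) = 0.2846
  −(0.32)·ln(0.32) = 0.3646
  −(0.15)·ln(0.15) = 0.2846
Sum: 0.3679 + 0.0461 + 0.2846 + 0.3646 + 0.2846 = 1.348 nats.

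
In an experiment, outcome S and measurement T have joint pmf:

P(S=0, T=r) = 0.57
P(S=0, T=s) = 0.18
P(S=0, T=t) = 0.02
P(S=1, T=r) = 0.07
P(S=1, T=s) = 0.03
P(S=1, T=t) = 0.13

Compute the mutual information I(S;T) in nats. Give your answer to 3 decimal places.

0.173 nats

Marginals: p(S) = (0.7700, 0.2300), p(T) = (0.6400, 0.2100, 0.1500).
I(S;T) = Σ p(x,y)·ln[p(x,y)/(p(x)p(y))].
  (0,r): 0.57·ln(1.1567) = 0.0830
  (0,s): 0.18·ln(1.1132) = 0.0193
  (0,t): 0.02·ln(0.1732) = -0.0351
  (1,r): 0.07·ln(0.4755) = -0.0520
  (1,s): 0.03·ln(0.6211) = -0.0143
  (1,t): 0.13·ln(3.7681) = 0.1725
Sum = 0.173 nats.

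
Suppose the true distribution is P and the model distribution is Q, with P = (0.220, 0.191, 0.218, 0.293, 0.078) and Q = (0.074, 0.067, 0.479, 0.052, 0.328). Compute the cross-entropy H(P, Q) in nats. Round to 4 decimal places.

2.2028 nats

H(P,Q) = −Σ p·ln q.
  −0.220·ln(0.074) = 0.57281
  −0.191·ln(0.067) = 0.51628
  −0.218·ln(0.479) = 0.16046
  −0.293·ln(0.052) = 0.86626
  −0.078·ln(0.328) = 0.08695
H(P,Q) = 2.2028 nats.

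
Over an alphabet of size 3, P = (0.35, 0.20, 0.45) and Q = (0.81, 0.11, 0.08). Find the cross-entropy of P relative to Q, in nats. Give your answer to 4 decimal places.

H(P,Q) = −Σ p·ln q.
  −0.35·ln(0.81) = 0.07375
  −0.20·ln(0.11) = 0.44145
  −0.45·ln(0.08) = 1.13658
H(P,Q) = 1.6518 nats.

1.6518 nats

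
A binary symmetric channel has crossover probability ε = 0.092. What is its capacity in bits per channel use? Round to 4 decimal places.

0.5569 bits

Binary symmetric channel: C = 1 − h₂(ε) where h₂ is the binary entropy function.
h₂(0.092) = −0.092·log₂0.092 − 0.908·log₂0.908 = 0.4431.
C = 1 − 0.4431 = 0.5569 bits per channel use.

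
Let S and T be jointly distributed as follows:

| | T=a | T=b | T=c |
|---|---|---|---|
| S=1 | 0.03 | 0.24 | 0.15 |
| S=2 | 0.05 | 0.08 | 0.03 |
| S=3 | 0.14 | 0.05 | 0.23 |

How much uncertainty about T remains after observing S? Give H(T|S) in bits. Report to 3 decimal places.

1.342 bits

Chain rule: H(T|S) = H(S,T) − H(S).
Marginals: p(S) = (0.4200, 0.1600, 0.4200), p(T) = (0.2200, 0.3700, 0.4100).
H(S,T) = 2.8167 bits; H(S) = 1.4743 bits.
H(T|S) = 2.8167 − 1.4743 = 1.342 bits.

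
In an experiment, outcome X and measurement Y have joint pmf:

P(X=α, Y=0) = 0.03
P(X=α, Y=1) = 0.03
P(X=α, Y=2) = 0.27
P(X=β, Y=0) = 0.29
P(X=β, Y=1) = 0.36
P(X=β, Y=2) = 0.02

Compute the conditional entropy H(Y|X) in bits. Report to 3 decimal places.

Marginals: p(X) = (0.3300, 0.6700), p(Y) = (0.3200, 0.3900, 0.2900).
H(Y|X) = Σ p(X) · H(Y|X=·).
  X=α: p=0.3300, H(Y|X=α) = 0.8659
  X=β: p=0.6700, H(Y|X=β) = 1.1557
Weighted sum = 1.060 bits.

1.060 bits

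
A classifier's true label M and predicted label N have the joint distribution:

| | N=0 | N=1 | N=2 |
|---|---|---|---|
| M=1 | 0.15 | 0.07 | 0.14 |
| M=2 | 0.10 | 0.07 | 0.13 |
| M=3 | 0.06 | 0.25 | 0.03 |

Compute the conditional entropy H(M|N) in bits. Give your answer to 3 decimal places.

1.380 bits

Marginals: p(M) = (0.3600, 0.3000, 0.3400), p(N) = (0.3100, 0.3900, 0.3000).
H(M|N) = Σ p(N) · H(M|N=·).
  N=0: p=0.3100, H(M|N=0) = 1.4919
  N=1: p=0.3900, H(M|N=1) = 1.3008
  N=2: p=0.3000, H(M|N=2) = 1.3681
Weighted sum = 1.380 bits.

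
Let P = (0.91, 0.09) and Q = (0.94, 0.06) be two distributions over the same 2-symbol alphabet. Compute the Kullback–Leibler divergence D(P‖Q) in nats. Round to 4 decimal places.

D(P‖Q) = Σ p·ln(p/q).
  0.91·ln(0.91/0.94) = -0.02952
  0.09·ln(0.09/0.06) = 0.03649
D(P‖Q) = 0.0070 nats.

0.0070 nats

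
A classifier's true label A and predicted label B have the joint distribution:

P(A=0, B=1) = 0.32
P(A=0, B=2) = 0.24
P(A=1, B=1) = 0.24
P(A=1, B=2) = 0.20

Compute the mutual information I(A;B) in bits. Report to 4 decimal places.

0.0005 bits

Marginals: p(A) = (0.5600, 0.4400), p(B) = (0.5600, 0.4400).
I(A;B) = H(A) + H(B) − H(A,B).
H(A) = 0.9896, H(B) = 0.9896, H(A,B) = 1.9787.
I(A;B) = 0.9896 + 0.9896 − 1.9787 = 0.0005 bits.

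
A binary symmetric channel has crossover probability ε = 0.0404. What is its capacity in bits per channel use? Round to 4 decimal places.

Binary symmetric channel: C = 1 − h₂(ε) where h₂ is the binary entropy function.
h₂(0.0404) = −0.0404·log₂0.0404 − 0.9596·log₂0.9596 = 0.2441.
C = 1 − 0.2441 = 0.7559 bits per channel use.

0.7559 bits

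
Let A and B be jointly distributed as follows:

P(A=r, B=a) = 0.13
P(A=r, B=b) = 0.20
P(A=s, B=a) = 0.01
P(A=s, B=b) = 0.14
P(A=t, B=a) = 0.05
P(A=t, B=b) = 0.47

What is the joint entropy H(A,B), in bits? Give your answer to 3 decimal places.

2.039 bits

H(A,B) = −Σ p(x,y)·log₂ p(x,y) over all 6 cells.
  cell (r,a): −0.13·log₂0.13 = 0.3826
  cell (r,b): −0.20·log₂0.20 = 0.4644
  cell (s,a): −0.01·log₂0.01 = 0.0664
  cell (s,b): −0.14·log₂0.14 = 0.3971
  cell (t,a): −0.05·log₂0.05 = 0.2161
  cell (t,b): −0.47·log₂0.47 = 0.5120
Sum = 2.039 bits.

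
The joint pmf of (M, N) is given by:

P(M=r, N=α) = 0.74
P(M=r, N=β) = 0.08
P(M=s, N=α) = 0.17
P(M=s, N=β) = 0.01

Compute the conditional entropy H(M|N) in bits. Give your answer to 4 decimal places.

Chain rule: H(M|N) = H(M,N) − H(N).
Marginals: p(M) = (0.8200, 0.1800), p(N) = (0.9100, 0.0900).
H(M,N) = 1.1140 bits; H(N) = 0.4365 bits.
H(M|N) = 1.1140 − 0.4365 = 0.6775 bits.

0.6775 bits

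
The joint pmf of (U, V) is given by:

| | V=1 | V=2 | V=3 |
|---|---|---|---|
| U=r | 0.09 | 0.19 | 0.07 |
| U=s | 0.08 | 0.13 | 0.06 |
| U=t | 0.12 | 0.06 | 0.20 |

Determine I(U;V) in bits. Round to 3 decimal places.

0.118 bits

Marginals: p(U) = (0.3500, 0.2700, 0.3800), p(V) = (0.2900, 0.3800, 0.3300).
I(U;V) = H(U) + H(V) − H(U,V).
H(U) = 1.5706, H(V) = 1.5762, H(U,V) = 3.0291.
I(U;V) = 1.5706 + 1.5762 − 3.0291 = 0.118 bits.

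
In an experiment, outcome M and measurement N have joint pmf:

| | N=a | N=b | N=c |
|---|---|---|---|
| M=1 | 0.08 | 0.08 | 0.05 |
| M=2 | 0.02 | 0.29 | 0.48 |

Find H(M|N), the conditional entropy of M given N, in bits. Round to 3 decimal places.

0.590 bits

Marginals: p(M) = (0.2100, 0.7900), p(N) = (0.1000, 0.3700, 0.5300).
H(M|N) = Σ p(N) · H(M|N=·).
  N=a: p=0.1000, H(M|N=a) = 0.7219
  N=b: p=0.3700, H(M|N=b) = 0.7532
  N=c: p=0.5300, H(M|N=c) = 0.4508
Weighted sum = 0.590 bits.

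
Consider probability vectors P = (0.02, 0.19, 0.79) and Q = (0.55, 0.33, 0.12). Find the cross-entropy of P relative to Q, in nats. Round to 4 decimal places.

H(P,Q) = −Σ p·ln q.
  −0.02·ln(0.55) = 0.01196
  −0.19·ln(0.33) = 0.21065
  −0.79·ln(0.12) = 1.67501
H(P,Q) = 1.8976 nats.

1.8976 nats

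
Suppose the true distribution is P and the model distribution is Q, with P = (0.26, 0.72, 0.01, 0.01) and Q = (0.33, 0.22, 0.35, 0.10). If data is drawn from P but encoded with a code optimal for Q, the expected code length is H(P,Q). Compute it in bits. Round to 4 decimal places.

H(P,Q) = −Σ p·log₂ q.
  −0.26·log₂(0.33) = 0.41586
  −0.72·log₂(0.22) = 1.57279
  −0.01·log₂(0.35) = 0.01515
  −0.01·log₂(0.10) = 0.03322
H(P,Q) = 2.0370 bits.

2.0370 bits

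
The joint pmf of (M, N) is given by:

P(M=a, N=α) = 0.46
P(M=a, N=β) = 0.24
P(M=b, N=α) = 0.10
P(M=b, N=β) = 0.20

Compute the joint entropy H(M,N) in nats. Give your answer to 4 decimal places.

H(M,N) = −Σ p(x,y)·ln p(x,y) over all 4 cells.
  cell (a,α): −0.46·ln0.46 = 0.35720
  cell (a,β): −0.24·ln0.24 = 0.34251
  cell (b,α): −0.10·ln0.10 = 0.23026
  cell (b,β): −0.20·ln0.20 = 0.32189
Sum = 1.2519 nats.

1.2519 nats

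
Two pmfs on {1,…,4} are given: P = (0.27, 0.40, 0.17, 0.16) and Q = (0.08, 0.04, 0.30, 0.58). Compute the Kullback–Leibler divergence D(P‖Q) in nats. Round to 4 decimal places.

0.9468 nats

D(P‖Q) = Σ p·ln(p/q).
  0.27·ln(0.27/0.08) = 0.32843
  0.40·ln(0.40/0.04) = 0.92103
  0.17·ln(0.17/0.30) = -0.09656
  0.16·ln(0.16/0.58) = -0.20606
D(P‖Q) = 0.9468 nats.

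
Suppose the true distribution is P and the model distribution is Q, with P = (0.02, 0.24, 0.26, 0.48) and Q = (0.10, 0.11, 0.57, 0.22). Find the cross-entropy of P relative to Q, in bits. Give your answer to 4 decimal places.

H(P,Q) = −Σ p·log₂ q.
  −0.02·log₂(0.10) = 0.06644
  −0.24·log₂(0.11) = 0.76426
  −0.26·log₂(0.57) = 0.21085
  −0.48·log₂(0.22) = 1.04852
H(P,Q) = 2.0901 bits.

2.0901 bits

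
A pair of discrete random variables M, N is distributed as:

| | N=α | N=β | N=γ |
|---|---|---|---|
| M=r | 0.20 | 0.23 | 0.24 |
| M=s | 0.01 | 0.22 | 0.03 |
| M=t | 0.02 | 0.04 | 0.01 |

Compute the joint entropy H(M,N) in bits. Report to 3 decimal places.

H(M,N) = −Σ p(x,y)·log₂ p(x,y) over all 9 cells.
  cell (r,α): −0.20·log₂0.20 = 0.4644
  cell (r,β): −0.23·log₂0.23 = 0.4877
  cell (r,γ): −0.24·log₂0.24 = 0.4941
  cell (s,α): −0.01·log₂0.01 = 0.0664
  cell (s,β): −0.22·log₂0.22 = 0.4806
  cell (s,γ): −0.03·log₂0.03 = 0.1518
  cell (t,α): −0.02·log₂0.02 = 0.1129
  cell (t,β): −0.04·log₂0.04 = 0.1858
  cell (t,γ): −0.01·log₂0.01 = 0.0664
Sum = 2.510 bits.

2.510 bits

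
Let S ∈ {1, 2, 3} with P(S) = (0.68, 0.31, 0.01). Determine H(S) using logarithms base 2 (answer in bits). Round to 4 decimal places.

0.9686 bits

H(S) = −Σ p·log₂ p.
  −(0.68)·log₂(0.68) = 0.37835
  −(0.31)·log₂(0.31) = 0.52379
  −(0.01)·log₂(0.01) = 0.06644
Sum: 0.37835 + 0.52379 + 0.06644 = 0.9686 bits.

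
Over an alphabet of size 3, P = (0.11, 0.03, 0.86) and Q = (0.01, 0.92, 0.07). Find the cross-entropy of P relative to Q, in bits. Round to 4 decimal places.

4.0338 bits

H(P,Q) = −Σ p·log₂ q.
  −0.11·log₂(0.01) = 0.73082
  −0.03·log₂(0.92) = 0.00361
  −0.86·log₂(0.07) = 3.29939
H(P,Q) = 4.0338 bits.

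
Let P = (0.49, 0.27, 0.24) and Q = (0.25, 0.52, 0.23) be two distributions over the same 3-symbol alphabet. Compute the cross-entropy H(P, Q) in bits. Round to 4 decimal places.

1.7436 bits

H(P,Q) = −Σ p·log₂ q.
  −0.49·log₂(0.25) = 0.98000
  −0.27·log₂(0.52) = 0.25472
  −0.24·log₂(0.23) = 0.50887
H(P,Q) = 1.7436 bits.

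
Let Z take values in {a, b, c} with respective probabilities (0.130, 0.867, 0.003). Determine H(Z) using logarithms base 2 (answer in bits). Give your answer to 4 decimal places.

0.5863 bits

H(Z) = −Σ p·log₂ p.
  −(0.130)·log₂(0.130) = 0.38264
  −(0.867)·log₂(0.867) = 0.17851
  −(0.003)·log₂(0.003) = 0.02514
Sum: 0.38264 + 0.17851 + 0.02514 = 0.5863 bits.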